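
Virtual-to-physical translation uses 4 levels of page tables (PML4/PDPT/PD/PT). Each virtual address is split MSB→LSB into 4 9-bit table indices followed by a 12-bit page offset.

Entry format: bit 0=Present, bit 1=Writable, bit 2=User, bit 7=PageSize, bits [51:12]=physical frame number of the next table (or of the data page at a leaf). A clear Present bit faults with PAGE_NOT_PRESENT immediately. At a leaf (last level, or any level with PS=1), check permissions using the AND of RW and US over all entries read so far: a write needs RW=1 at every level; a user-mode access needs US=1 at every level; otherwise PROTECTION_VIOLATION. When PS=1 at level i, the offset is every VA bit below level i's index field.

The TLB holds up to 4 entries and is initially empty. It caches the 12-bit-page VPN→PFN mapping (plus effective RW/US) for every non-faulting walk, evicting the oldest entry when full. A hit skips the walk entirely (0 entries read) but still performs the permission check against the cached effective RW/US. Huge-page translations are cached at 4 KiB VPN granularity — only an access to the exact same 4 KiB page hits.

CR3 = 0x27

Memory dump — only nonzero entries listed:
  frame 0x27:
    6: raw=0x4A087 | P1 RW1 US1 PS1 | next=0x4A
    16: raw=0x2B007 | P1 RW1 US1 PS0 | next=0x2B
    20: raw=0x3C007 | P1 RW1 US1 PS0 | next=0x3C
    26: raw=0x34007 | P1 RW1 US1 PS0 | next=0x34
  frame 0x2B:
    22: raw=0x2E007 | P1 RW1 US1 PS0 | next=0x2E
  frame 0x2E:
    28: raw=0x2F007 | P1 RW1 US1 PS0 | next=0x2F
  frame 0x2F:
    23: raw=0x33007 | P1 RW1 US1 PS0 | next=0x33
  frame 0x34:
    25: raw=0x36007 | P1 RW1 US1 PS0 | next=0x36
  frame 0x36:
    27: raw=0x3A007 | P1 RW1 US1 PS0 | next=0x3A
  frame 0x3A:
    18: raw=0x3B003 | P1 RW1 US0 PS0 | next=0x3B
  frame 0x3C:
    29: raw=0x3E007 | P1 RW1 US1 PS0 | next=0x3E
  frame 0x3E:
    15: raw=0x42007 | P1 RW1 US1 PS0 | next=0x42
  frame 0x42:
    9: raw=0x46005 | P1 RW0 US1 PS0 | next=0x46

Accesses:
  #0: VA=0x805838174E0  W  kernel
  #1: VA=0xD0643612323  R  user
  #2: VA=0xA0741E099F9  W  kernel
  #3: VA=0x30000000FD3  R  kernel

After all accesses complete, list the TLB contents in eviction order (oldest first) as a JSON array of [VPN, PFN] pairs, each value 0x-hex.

Walk each access:
#0 VA=0x805838174E0 (w,kernel):
  L0: frame=0x27 idx=16 entry=0x2B007 [P=1 RW=1 US=1 PS=0]
  L1: frame=0x2B idx=22 entry=0x2E007 [P=1 RW=1 US=1 PS=0]
  L2: frame=0x2E idx=28 entry=0x2F007 [P=1 RW=1 US=1 PS=0]
  L3: frame=0x2F idx=23 entry=0x33007 [P=1 RW=1 US=1 PS=0]
  ✓ 0x334E0  — 4 lookups
#1 VA=0xD0643612323 (r,user):
  L0: frame=0x27 idx=26 entry=0x34007 [P=1 RW=1 US=1 PS=0]
  L1: frame=0x34 idx=25 entry=0x36007 [P=1 RW=1 US=1 PS=0]
  L2: frame=0x36 idx=27 entry=0x3A007 [P=1 RW=1 US=1 PS=0]
  L3: frame=0x3A idx=18 entry=0x3B003 [P=1 RW=1 US=0 PS=0]
  ✗ PROTECTION_VIOLATION  [4 reads]
#2 VA=0xA0741E099F9 (w,kernel):
  L0: frame=0x27 idx=20 entry=0x3C007 [P=1 RW=1 US=1 PS=0]
  L1: frame=0x3C idx=29 entry=0x3E007 [P=1 RW=1 US=1 PS=0]
  L2: frame=0x3E idx=15 entry=0x42007 [P=1 RW=1 US=1 PS=0]
  L3: frame=0x42 idx=9 entry=0x46005 [P=1 RW=0 US=1 PS=0]
  ✗ PROTECTION_VIOLATION  [4 reads]
#3 VA=0x30000000FD3 (r,kernel):
  L0: frame=0x27 idx=6 entry=0x4A087 [P=1 RW=1 US=1 PS=1]
  ✓ 0x4AFD3 (huge @L0)  — 1 lookups

TLB: [["0x80583817", "0x33"], ["0x30000000", "0x4A"]]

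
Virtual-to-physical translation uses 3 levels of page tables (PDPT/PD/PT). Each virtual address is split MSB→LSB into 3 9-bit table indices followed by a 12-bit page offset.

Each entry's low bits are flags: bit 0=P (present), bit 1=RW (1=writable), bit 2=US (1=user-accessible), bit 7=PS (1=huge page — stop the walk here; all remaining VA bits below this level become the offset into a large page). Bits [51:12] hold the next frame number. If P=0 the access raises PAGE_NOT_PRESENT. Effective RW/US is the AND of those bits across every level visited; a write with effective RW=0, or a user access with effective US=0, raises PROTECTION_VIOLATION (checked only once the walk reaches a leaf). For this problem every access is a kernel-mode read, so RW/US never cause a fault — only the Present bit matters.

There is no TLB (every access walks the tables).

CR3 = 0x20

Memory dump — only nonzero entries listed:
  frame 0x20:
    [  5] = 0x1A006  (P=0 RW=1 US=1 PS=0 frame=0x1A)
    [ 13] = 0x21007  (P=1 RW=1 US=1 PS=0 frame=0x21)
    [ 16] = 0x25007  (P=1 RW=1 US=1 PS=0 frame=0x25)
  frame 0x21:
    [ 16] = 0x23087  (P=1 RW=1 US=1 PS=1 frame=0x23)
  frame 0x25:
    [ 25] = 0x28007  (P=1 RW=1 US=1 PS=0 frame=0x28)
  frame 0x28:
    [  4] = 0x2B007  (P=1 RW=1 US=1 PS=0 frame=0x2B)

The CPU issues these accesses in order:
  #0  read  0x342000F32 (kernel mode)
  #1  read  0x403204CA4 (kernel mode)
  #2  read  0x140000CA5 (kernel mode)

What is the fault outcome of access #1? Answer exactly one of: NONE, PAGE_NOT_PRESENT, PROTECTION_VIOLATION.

Trace:
#0 VA=0x342000F32 (r,kernel):
  [0] read 0x20 idx=13: raw=0x21007 flags P=1 W=1 U=1 S=0
  [1] read 0x21 idx=16: raw=0x23087 flags P=1 W=1 U=1 S=1
  → PA=0x23F32 (huge @L1)  (2 entries read)
#1 VA=0x403204CA4 (r,kernel):
  [0] read 0x20 idx=16: raw=0x25007 flags P=1 W=1 U=1 S=0
  [1] read 0x25 idx=25: raw=0x28007 flags P=1 W=1 U=1 S=0
  [2] read 0x28 idx=4: raw=0x2B007 flags P=1 W=1 U=1 S=0
  → PA=0x2BCA4  (3 entries read)
#2 VA=0x140000CA5 (r,kernel):
  [0] read 0x20 idx=5: raw=0x1A006 flags P=0 W=1 U=1 S=0
  → PAGE_NOT_PRESENT  (1 entries read)

Access #1 fault: NONE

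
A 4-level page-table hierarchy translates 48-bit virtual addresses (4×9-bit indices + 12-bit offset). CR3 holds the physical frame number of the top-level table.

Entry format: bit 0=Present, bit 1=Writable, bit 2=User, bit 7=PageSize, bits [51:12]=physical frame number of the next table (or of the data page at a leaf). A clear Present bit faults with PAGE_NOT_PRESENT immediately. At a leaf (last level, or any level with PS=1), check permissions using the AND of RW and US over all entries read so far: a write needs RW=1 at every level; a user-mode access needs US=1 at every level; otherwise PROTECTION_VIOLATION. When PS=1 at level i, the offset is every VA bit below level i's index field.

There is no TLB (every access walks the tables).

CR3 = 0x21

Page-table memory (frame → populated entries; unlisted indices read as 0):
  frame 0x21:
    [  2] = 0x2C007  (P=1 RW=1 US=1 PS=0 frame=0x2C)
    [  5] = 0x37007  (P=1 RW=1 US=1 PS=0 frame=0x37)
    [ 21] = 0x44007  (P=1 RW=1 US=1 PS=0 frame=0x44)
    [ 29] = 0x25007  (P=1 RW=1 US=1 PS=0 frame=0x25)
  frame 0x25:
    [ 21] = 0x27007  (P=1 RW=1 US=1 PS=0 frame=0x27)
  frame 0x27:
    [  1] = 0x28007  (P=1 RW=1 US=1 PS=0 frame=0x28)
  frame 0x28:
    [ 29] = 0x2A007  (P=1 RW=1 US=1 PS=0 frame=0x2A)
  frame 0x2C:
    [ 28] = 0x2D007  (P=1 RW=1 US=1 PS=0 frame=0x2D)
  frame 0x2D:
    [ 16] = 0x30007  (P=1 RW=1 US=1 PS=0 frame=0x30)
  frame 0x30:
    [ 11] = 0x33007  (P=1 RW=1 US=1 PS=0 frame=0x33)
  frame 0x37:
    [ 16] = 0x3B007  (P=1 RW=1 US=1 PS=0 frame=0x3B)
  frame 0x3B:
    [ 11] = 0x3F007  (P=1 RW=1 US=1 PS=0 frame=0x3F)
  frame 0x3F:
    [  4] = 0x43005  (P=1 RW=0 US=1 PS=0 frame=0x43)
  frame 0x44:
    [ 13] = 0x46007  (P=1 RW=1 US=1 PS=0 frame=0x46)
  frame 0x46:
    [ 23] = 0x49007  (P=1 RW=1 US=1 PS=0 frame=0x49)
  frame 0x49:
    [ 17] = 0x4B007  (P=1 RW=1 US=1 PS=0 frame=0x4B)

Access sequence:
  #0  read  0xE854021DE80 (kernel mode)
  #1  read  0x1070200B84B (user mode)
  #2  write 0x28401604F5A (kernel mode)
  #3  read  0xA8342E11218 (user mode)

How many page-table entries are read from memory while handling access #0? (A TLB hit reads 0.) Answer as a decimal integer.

Per-access translation:
#0 VA=0xE854021DE80 (r,kernel):
  L0 @0x21[29] → 0x25007  P=1,RW=1,US=1,PS=0
  L1 @0x25[21] → 0x27007  P=1,RW=1,US=1,PS=0
  L2 @0x27[1] → 0x28007  P=1,RW=1,US=1,PS=0
  L3 @0x28[29] → 0x2A007  P=1,RW=1,US=1,PS=0
  → PA=0x2AE80  (4 entries read)
#1 VA=0x1070200B84B (r,user):
  L0 @0x21[2] → 0x2C007  P=1,RW=1,US=1,PS=0
  L1 @0x2C[28] → 0x2D007  P=1,RW=1,US=1,PS=0
  L2 @0x2D[16] → 0x30007  P=1,RW=1,US=1,PS=0
  L3 @0x30[11] → 0x33007  P=1,RW=1,US=1,PS=0
  → PA=0x3384B  (4 entries read)
#2 VA=0x28401604F5A (w,kernel):
  L0 @0x21[5] → 0x37007  P=1,RW=1,US=1,PS=0
  L1 @0x37[16] → 0x3B007  P=1,RW=1,US=1,PS=0
  L2 @0x3B[11] → 0x3F007  P=1,RW=1,US=1,PS=0
  L3 @0x3F[4] → 0x43005  P=1,RW=0,US=1,PS=0
  ⇒ fault: PROTECTION_VIOLATION  — 4 lookups
#3 VA=0xA8342E11218 (r,user):
  L0 @0x21[21] → 0x44007  P=1,RW=1,US=1,PS=0
  L1 @0x44[13] → 0x46007  P=1,RW=1,US=1,PS=0
  L2 @0x46[23] → 0x49007  P=1,RW=1,US=1,PS=0
  L3 @0x49[17] → 0x4B007  P=1,RW=1,US=1,PS=0
  → PA=0x4B218  (4 entries read)

Entries read for #0: 4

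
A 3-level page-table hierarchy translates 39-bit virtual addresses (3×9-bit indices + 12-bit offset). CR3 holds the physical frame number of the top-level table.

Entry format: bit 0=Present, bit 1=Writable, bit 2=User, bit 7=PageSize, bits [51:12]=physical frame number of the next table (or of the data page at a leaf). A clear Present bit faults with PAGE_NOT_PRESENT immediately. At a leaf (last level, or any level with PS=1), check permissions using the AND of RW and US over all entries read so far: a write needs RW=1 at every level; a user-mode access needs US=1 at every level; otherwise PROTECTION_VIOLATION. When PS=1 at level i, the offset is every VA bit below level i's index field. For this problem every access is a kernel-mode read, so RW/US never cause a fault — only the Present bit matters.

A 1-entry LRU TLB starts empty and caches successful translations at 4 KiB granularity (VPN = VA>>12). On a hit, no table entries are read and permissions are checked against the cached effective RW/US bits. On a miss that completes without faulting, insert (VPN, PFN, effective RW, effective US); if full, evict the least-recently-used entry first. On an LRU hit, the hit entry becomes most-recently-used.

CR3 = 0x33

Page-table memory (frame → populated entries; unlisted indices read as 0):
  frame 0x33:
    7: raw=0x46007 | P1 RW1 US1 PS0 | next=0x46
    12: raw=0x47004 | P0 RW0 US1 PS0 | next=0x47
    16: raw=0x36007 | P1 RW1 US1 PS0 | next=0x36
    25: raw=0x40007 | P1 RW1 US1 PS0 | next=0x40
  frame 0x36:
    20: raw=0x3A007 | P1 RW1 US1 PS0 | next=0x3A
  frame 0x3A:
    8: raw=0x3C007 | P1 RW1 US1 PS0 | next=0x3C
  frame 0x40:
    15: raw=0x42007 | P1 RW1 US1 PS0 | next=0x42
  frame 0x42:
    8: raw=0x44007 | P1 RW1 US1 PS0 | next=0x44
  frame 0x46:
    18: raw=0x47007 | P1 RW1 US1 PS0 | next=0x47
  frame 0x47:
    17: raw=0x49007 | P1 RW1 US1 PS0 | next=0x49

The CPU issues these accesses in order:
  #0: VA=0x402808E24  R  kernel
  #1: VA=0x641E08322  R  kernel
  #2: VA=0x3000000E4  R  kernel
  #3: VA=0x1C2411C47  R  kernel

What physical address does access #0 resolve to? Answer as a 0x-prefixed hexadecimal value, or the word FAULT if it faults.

Trace:
#0 VA=0x402808E24 (r,kernel):
  L0 @0x33[16] → 0x36007  P=1,RW=1,US=1,PS=0
  L1 @0x36[20] → 0x3A007  P=1,RW=1,US=1,PS=0
  L2 @0x3A[8] → 0x3C007  P=1,RW=1,US=1,PS=0
  → PA=0x3CE24  (3 entries read)
#1 VA=0x641E08322 (r,kernel):
  L0 @0x33[25] → 0x40007  P=1,RW=1,US=1,PS=0
  L1 @0x40[15] → 0x42007  P=1,RW=1,US=1,PS=0
  L2 @0x42[8] → 0x44007  P=1,RW=1,US=1,PS=0
  → PA=0x44322  (3 entries read)
#2 VA=0x3000000E4 (r,kernel):
  L0 @0x33[12] → 0x47004  P=0,RW=0,US=1,PS=0
  ✗ PAGE_NOT_PRESENT  [1 reads]
#3 VA=0x1C2411C47 (r,kernel):
  L0 @0x33[7] → 0x46007  P=1,RW=1,US=1,PS=0
  L1 @0x46[18] → 0x47007  P=1,RW=1,US=1,PS=0
  L2 @0x47[17] → 0x49007  P=1,RW=1,US=1,PS=0
  → PA=0x49C47  (3 entries read)

Access #0 PA: 0x3CE24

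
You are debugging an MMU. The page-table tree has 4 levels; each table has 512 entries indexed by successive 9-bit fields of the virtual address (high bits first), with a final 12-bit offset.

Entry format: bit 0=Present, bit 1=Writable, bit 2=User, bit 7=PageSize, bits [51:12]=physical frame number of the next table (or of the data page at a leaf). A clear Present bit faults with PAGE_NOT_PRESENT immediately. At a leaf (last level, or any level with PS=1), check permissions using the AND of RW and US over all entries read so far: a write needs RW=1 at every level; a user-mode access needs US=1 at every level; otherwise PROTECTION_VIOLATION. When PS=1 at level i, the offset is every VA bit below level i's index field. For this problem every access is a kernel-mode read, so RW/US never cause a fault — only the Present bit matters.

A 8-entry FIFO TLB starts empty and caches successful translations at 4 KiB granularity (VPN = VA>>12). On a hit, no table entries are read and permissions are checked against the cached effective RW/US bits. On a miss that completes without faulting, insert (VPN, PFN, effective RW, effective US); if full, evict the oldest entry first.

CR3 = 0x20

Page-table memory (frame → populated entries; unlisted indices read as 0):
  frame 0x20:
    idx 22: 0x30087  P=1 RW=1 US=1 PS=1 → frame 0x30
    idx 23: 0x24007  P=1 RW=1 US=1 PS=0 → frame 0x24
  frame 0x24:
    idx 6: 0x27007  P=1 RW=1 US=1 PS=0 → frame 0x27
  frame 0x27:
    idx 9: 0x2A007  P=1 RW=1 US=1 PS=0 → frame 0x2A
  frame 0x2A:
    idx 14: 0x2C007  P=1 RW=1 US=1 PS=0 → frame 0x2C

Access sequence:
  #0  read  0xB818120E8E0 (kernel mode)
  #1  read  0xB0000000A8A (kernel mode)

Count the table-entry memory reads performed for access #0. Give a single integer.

Walk each access:
#0 VA=0xB818120E8E0 (r,kernel):
  L0 @0x20[23] → 0x24007  P=1,RW=1,US=1,PS=0
  L1 @0x24[6] → 0x27007  P=1,RW=1,US=1,PS=0
  L2 @0x27[9] → 0x2A007  P=1,RW=1,US=1,PS=0
  L3 @0x2A[14] → 0x2C007  P=1,RW=1,US=1,PS=0
  → PA=0x2C8E0  (4 entries read)
#1 VA=0xB0000000A8A (r,kernel):
  L0 @0x20[22] → 0x30087  P=1,RW=1,US=1,PS=1
  → PA=0x30A8A (huge @L0)  (1 entries read)

Entries read for #0: 4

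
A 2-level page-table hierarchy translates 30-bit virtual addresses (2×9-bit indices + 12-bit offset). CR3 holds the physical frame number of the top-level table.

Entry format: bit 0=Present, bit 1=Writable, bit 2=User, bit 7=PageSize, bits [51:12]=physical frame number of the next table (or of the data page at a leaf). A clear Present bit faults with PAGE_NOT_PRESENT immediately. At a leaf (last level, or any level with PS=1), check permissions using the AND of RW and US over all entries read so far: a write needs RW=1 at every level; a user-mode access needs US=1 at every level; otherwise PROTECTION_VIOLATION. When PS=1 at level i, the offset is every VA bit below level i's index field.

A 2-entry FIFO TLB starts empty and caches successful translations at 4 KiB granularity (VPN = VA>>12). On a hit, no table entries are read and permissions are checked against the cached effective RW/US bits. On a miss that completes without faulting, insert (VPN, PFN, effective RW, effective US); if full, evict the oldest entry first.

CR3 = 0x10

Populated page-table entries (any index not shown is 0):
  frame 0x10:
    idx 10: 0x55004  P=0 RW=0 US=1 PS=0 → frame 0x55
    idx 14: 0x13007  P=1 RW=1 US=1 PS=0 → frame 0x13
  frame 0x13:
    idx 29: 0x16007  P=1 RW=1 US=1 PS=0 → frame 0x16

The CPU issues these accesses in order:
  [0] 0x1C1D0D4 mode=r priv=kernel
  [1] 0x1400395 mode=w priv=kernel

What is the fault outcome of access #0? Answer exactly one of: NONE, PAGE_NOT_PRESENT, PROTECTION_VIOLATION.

Walk each access:
#0 VA=0x1C1D0D4 (r,kernel):
  [0] read 0x10 idx=14: raw=0x13007 flags P=1 W=1 U=1 S=0
  [1] read 0x13 idx=29: raw=0x16007 flags P=1 W=1 U=1 S=0
  → PA=0x160D4  (2 entries read)
#1 VA=0x1400395 (w,kernel):
  [0] read 0x10 idx=10: raw=0x55004 flags P=0 W=0 U=1 S=0
  ⇒ fault: PAGE_NOT_PRESENT  — 1 lookups

Access #0 fault: NONE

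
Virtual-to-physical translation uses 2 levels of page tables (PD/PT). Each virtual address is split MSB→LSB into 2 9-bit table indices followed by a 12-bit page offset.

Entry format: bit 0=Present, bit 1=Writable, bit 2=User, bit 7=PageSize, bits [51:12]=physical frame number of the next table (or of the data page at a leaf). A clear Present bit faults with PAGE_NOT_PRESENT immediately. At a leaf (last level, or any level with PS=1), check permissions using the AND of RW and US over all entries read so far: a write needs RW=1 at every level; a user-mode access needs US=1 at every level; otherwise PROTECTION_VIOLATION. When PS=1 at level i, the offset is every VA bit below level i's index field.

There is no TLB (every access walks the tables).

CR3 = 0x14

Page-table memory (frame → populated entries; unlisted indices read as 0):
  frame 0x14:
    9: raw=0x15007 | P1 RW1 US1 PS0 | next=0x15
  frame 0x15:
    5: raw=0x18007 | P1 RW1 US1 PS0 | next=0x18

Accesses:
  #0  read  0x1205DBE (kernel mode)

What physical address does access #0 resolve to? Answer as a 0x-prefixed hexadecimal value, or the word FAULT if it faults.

Per-access translation:
#0 VA=0x1205DBE (r,kernel):
  lvl0: tbl 0x14, slot 9 ⇒ 0x15007 (P1/RW1/US1/PS0)
  lvl1: tbl 0x15, slot 5 ⇒ 0x18007 (P1/RW1/US1/PS0)
  → PA=0x18DBE  (2 entries read)

Access #0 PA: 0x18DBE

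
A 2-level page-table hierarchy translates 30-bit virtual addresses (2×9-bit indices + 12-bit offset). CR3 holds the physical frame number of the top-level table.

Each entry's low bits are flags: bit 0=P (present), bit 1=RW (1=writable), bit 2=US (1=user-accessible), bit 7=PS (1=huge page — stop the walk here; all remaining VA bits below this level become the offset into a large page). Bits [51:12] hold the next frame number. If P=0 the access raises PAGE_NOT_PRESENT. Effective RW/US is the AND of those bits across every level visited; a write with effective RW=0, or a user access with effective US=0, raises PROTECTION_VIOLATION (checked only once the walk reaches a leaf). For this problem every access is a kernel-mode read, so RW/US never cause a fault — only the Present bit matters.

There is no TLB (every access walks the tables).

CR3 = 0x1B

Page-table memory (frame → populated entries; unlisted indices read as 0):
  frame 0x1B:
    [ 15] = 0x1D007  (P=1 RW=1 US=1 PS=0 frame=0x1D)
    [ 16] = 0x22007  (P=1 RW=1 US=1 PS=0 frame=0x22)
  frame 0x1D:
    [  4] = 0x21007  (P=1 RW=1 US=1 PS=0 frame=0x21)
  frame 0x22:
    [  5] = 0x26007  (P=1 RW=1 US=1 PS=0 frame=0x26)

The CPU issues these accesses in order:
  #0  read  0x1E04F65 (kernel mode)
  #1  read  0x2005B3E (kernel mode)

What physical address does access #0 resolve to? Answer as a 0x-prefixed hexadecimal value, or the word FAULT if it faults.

Walk each access:
#0 VA=0x1E04F65 (r,kernel):
  L0 @0x1B[15] → 0x1D007  P=1,RW=1,US=1,PS=0
  L1 @0x1D[4] → 0x21007  P=1,RW=1,US=1,PS=0
  → PA=0x21F65  (2 entries read)
#1 VA=0x2005B3E (r,kernel):
  L0 @0x1B[16] → 0x22007  P=1,RW=1,US=1,PS=0
  L1 @0x22[5] → 0x26007  P=1,RW=1,US=1,PS=0
  → PA=0x26B3E  (2 entries read)

Access #0 PA: 0x21F65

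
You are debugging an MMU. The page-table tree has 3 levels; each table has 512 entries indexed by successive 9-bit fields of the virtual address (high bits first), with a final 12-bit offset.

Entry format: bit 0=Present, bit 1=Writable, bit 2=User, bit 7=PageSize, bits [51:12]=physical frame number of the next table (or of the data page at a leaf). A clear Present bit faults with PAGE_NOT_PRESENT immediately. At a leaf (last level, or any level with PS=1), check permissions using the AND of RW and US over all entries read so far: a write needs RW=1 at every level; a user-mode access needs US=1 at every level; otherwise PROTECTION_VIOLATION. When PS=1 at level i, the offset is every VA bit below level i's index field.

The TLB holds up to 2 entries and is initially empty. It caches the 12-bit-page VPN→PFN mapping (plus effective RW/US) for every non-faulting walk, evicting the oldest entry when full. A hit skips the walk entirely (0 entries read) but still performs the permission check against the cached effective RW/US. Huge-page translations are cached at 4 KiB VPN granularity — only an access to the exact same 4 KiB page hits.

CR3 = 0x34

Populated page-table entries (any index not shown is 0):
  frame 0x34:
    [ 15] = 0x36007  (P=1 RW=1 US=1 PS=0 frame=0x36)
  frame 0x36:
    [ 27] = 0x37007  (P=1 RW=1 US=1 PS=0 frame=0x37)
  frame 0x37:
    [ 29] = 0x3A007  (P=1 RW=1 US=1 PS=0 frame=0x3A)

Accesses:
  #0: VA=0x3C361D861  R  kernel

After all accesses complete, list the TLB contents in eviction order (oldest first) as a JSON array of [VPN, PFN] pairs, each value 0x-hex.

Trace:
#0 VA=0x3C361D861 (r,kernel):
  L0 @0x34[15] → 0x36007  P=1,RW=1,US=1,PS=0
  L1 @0x36[27] → 0x37007  P=1,RW=1,US=1,PS=0
  L2 @0x37[29] → 0x3A007  P=1,RW=1,US=1,PS=0
  → PA=0x3A861  (3 entries read)

TLB: [["0x3C361D", "0x3A"]]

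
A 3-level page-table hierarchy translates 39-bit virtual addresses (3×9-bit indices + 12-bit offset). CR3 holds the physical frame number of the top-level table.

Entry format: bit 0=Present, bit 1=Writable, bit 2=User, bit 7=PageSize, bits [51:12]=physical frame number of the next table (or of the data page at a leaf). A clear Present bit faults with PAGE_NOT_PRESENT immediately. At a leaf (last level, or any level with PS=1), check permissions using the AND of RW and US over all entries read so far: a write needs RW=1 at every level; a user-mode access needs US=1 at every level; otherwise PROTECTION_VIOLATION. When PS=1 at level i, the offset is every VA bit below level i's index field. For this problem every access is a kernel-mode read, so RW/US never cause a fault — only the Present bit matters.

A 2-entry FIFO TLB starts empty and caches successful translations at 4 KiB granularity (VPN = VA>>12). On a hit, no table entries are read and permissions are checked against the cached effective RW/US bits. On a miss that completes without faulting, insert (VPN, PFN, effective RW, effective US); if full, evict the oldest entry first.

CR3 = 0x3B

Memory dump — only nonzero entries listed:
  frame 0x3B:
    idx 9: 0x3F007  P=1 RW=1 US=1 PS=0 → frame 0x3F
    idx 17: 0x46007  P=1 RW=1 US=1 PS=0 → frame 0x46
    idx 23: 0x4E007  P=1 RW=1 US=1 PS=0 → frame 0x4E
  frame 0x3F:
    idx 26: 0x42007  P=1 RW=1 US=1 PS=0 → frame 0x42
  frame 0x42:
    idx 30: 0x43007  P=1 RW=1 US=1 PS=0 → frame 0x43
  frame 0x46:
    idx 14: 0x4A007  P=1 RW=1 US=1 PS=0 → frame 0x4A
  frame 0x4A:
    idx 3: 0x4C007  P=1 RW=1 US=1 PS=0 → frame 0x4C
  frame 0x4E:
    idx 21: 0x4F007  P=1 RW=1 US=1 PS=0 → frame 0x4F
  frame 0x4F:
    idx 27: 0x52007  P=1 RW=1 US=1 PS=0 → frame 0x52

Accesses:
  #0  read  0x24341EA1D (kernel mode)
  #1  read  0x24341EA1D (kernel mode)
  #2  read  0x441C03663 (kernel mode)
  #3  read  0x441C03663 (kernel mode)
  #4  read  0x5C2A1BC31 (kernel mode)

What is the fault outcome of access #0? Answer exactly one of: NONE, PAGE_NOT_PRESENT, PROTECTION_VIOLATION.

Trace:
#0 VA=0x24341EA1D (r,kernel):
  L0: frame=0x3B idx=9 entry=0x3F007 [P=1 RW=1 US=1 PS=0]
  L1: frame=0x3F idx=26 entry=0x42007 [P=1 RW=1 US=1 PS=0]
  L2: frame=0x42 idx=30 entry=0x43007 [P=1 RW=1 US=1 PS=0]
  ⇒ phys 0x43A1D  [3 reads]
#1 VA=0x24341EA1D (r,kernel):
  TLB hit vpn=0x24341E → PA=0x43A1D
#2 VA=0x441C03663 (r,kernel):
  L0: frame=0x3B idx=17 entry=0x46007 [P=1 RW=1 US=1 PS=0]
  L1: frame=0x46 idx=14 entry=0x4A007 [P=1 RW=1 US=1 PS=0]
  L2: frame=0x4A idx=3 entry=0x4C007 [P=1 RW=1 US=1 PS=0]
  ⇒ phys 0x4C663  [3 reads]
#3 VA=0x441C03663 (r,kernel):
  TLB hit vpn=0x441C03 → PA=0x4C663
#4 VA=0x5C2A1BC31 (r,kernel):
  L0: frame=0x3B idx=23 entry=0x4E007 [P=1 RW=1 US=1 PS=0]
  L1: frame=0x4E idx=21 entry=0x4F007 [P=1 RW=1 US=1 PS=0]
  L2: frame=0x4F idx=27 entry=0x52007 [P=1 RW=1 US=1 PS=0]
  ⇒ phys 0x52C31  [3 reads]

Access #0 fault: NONE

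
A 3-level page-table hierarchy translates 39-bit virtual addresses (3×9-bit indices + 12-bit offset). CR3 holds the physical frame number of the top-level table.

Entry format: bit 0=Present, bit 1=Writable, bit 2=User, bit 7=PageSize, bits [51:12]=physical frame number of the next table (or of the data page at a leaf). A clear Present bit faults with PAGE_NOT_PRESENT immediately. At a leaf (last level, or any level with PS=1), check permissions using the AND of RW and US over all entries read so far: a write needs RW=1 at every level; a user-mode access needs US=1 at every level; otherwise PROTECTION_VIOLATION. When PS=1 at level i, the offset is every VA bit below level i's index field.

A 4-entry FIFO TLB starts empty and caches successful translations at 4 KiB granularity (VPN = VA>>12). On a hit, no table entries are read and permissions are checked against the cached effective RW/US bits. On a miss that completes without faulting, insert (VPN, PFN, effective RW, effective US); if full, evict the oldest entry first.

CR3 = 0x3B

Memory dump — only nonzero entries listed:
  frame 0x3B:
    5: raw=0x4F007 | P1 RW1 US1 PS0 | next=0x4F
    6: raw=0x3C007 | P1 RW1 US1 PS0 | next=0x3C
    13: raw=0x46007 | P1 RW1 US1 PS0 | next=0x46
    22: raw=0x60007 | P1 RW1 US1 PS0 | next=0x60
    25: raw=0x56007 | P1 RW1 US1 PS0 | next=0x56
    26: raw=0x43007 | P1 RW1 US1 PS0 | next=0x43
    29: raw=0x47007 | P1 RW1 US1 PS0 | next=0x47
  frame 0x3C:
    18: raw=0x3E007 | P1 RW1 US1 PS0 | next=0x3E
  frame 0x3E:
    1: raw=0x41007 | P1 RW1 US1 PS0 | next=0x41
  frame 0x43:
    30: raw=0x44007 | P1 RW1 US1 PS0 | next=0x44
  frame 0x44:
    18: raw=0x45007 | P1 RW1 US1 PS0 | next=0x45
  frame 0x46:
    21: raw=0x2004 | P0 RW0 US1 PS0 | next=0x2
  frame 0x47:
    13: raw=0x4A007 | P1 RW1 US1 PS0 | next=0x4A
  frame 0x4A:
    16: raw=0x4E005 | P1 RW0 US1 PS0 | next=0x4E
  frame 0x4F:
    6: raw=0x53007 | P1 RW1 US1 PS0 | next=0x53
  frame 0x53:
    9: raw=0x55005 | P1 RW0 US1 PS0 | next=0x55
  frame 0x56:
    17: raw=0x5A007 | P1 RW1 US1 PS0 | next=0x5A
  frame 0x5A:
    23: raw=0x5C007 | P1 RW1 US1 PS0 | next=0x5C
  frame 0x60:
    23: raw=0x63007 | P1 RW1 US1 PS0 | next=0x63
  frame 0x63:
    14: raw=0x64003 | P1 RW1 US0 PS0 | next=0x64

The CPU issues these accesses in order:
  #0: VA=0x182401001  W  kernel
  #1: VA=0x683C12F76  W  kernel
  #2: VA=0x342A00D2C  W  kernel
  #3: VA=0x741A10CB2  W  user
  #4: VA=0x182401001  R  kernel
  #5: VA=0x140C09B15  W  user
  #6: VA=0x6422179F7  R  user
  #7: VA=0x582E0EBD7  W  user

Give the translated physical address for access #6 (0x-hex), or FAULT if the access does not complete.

Walk each access:
#0 VA=0x182401001 (w,kernel):
  [0] read 0x3B idx=6: raw=0x3C007 flags P=1 W=1 U=1 S=0
  [1] read 0x3C idx=18: raw=0x3E007 flags P=1 W=1 U=1 S=0
  [2] read 0x3E idx=1: raw=0x41007 flags P=1 W=1 U=1 S=0
  ⇒ phys 0x41001  [3 reads]
#1 VA=0x683C12F76 (w,kernel):
  [0] read 0x3B idx=26: raw=0x43007 flags P=1 W=1 U=1 S=0
  [1] read 0x43 idx=30: raw=0x44007 flags P=1 W=1 U=1 S=0
  [2] read 0x44 idx=18: raw=0x45007 flags P=1 W=1 U=1 S=0
  ⇒ phys 0x45F76  [3 reads]
#2 VA=0x342A00D2C (w,kernel):
  [0] read 0x3B idx=13: raw=0x46007 flags P=1 W=1 U=1 S=0
  [1] read 0x46 idx=21: raw=0x2004 flags P=0 W=0 U=1 S=0
  ⇒ fault: PAGE_NOT_PRESENT  — 2 lookups
#3 VA=0x741A10CB2 (w,user):
  [0] read 0x3B idx=29: raw=0x47007 flags P=1 W=1 U=1 S=0
  [1] read 0x47 idx=13: raw=0x4A007 flags P=1 W=1 U=1 S=0
  [2] read 0x4A idx=16: raw=0x4E005 flags P=1 W=0 U=1 S=0
  ⇒ fault: PROTECTION_VIOLATION  — 3 lookups
#4 VA=0x182401001 (r,kernel):
  TLB hit vpn=0x182401 → PA=0x41001
#5 VA=0x140C09B15 (w,user):
  [0] read 0x3B idx=5: raw=0x4F007 flags P=1 W=1 U=1 S=0
  [1] read 0x4F idx=6: raw=0x53007 flags P=1 W=1 U=1 S=0
  [2] read 0x53 idx=9: raw=0x55005 flags P=1 W=0 U=1 S=0
  ⇒ fault: PROTECTION_VIOLATION  — 3 lookups
#6 VA=0x6422179F7 (r,user):
  [0] read 0x3B idx=25: raw=0x56007 flags P=1 W=1 U=1 S=0
  [1] read 0x56 idx=17: raw=0x5A007 flags P=1 W=1 U=1 S=0
  [2] read 0x5A idx=23: raw=0x5C007 flags P=1 W=1 U=1 S=0
  ⇒ phys 0x5C9F7  [3 reads]
#7 VA=0x582E0EBD7 (w,user):
  [0] read 0x3B idx=22: raw=0x60007 flags P=1 W=1 U=1 S=0
  [1] read 0x60 idx=23: raw=0x63007 flags P=1 W=1 U=1 S=0
  [2] read 0x63 idx=14: raw=0x64003 flags P=1 W=1 U=0 S=0
  ⇒ fault: PROTECTION_VIOLATION  — 3 lookups

Access #6 PA: 0x5C9F7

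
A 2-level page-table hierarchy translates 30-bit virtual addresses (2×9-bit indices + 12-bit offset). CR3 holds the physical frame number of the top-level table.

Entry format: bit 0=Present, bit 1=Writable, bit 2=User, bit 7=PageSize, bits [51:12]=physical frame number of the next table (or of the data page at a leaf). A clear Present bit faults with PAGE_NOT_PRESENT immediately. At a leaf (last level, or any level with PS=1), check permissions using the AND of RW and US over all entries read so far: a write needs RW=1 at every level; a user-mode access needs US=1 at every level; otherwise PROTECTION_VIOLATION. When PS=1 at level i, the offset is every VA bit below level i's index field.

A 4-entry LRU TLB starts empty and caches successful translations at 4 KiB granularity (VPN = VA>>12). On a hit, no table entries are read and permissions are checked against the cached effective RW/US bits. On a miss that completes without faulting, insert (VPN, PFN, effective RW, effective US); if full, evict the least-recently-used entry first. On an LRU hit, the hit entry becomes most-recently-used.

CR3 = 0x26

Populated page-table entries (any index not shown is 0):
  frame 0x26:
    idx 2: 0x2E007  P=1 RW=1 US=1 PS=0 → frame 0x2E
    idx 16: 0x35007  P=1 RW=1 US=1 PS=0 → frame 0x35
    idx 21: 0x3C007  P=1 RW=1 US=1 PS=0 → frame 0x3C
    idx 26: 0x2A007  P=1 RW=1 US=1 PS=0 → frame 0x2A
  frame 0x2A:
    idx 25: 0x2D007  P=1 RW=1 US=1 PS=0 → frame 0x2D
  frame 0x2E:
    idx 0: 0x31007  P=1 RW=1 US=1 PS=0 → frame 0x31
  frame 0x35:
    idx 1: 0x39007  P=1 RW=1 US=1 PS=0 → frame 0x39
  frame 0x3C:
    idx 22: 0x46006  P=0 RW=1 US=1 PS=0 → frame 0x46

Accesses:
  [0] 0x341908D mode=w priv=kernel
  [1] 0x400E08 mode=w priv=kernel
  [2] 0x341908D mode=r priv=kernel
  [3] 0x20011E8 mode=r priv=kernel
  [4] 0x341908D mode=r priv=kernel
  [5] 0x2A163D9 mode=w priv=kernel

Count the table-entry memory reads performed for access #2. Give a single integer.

Per-access translation:
#0 VA=0x341908D (w,kernel):
  L0: frame=0x26 idx=26 entry=0x2A007 [P=1 RW=1 US=1 PS=0]
  L1: frame=0x2A idx=25 entry=0x2D007 [P=1 RW=1 US=1 PS=0]
  → PA=0x2D08D  (2 entries read)
#1 VA=0x400E08 (w,kernel):
  L0: frame=0x26 idx=2 entry=0x2E007 [P=1 RW=1 US=1 PS=0]
  L1: frame=0x2E idx=0 entry=0x31007 [P=1 RW=1 US=1 PS=0]
  → PA=0x31E08  (2 entries read)
#2 VA=0x341908D (r,kernel):
  TLB hit vpn=0x3419 → PA=0x2D08D
#3 VA=0x20011E8 (r,kernel):
  L0: frame=0x26 idx=16 entry=0x35007 [P=1 RW=1 US=1 PS=0]
  L1: frame=0x35 idx=1 entry=0x39007 [P=1 RW=1 US=1 PS=0]
  → PA=0x391E8  (2 entries read)
#4 VA=0x341908D (r,kernel):
  TLB hit vpn=0x3419 → PA=0x2D08D
#5 VA=0x2A163D9 (w,kernel):
  L0: frame=0x26 idx=21 entry=0x3C007 [P=1 RW=1 US=1 PS=0]
  L1: frame=0x3C idx=22 entry=0x46006 [P=0 RW=1 US=1 PS=0]
  ⇒ fault: PAGE_NOT_PRESENT  — 2 lookups

Entries read for #2: 0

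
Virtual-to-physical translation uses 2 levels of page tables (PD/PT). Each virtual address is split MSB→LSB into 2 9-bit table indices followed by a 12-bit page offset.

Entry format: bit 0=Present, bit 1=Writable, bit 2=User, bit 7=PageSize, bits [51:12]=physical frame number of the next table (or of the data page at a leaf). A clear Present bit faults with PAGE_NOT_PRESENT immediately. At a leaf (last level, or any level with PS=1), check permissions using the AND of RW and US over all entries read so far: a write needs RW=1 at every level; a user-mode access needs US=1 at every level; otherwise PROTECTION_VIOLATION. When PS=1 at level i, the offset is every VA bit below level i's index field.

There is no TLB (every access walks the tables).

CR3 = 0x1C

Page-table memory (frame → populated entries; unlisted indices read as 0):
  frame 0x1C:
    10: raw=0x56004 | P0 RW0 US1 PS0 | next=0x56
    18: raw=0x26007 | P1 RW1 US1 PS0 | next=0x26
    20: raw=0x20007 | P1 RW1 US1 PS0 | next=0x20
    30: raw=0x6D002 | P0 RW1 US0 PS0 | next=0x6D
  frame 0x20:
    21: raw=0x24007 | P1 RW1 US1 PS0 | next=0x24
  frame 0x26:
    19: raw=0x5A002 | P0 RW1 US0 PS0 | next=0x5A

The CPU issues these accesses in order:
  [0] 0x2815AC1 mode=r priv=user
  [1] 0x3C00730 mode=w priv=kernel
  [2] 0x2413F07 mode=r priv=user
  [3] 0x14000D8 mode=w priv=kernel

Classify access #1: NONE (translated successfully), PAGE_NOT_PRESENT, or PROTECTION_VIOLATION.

Trace:
#0 VA=0x2815AC1 (r,user):
  L0 @0x1C[20] → 0x20007  P=1,RW=1,US=1,PS=0
  L1 @0x20[21] → 0x24007  P=1,RW=1,US=1,PS=0
  ✓ 0x24AC1  — 2 lookups
#1 VA=0x3C00730 (w,kernel):
  L0 @0x1C[30] → 0x6D002  P=0,RW=1,US=0,PS=0
  → PAGE_NOT_PRESENT  (1 entries read)
#2 VA=0x2413F07 (r,user):
  L0 @0x1C[18] → 0x26007  P=1,RW=1,US=1,PS=0
  L1 @0x26[19] → 0x5A002  P=0,RW=1,US=0,PS=0
  → PAGE_NOT_PRESENT  (2 entries read)
#3 VA=0x14000D8 (w,kernel):
  L0 @0x1C[10] → 0x56004  P=0,RW=0,US=1,PS=0
  → PAGE_NOT_PRESENT  (1 entries read)

Access #1 fault: PAGE_NOT_PRESENT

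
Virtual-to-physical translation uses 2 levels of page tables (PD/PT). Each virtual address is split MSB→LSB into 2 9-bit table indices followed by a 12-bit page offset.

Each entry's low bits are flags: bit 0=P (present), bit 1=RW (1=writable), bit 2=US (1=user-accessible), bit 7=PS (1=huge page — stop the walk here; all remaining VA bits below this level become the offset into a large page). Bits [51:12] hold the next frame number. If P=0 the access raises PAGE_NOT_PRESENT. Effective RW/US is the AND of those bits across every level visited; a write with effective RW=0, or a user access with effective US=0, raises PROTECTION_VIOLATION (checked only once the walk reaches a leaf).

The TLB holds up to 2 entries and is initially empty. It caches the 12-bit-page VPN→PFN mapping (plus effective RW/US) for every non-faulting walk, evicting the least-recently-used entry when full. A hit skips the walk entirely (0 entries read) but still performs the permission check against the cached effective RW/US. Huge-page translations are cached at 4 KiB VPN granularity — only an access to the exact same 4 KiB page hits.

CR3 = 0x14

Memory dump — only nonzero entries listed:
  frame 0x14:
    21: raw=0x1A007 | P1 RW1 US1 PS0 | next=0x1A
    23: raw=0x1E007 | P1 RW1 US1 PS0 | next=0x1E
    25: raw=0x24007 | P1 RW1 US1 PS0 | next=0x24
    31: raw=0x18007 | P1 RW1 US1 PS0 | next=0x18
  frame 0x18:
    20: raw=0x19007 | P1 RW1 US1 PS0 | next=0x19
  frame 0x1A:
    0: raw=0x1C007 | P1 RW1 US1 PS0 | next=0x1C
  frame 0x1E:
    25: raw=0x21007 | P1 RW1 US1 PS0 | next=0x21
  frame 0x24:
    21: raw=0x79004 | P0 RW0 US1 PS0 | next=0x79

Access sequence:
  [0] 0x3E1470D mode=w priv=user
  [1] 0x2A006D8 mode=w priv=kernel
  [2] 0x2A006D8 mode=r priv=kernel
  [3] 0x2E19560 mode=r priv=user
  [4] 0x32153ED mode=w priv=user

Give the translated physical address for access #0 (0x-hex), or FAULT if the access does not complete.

Per-access translation:
#0 VA=0x3E1470D (w,user):
  [0] read 0x14 idx=31: raw=0x18007 flags P=1 W=1 U=1 S=0
  [1] read 0x18 idx=20: raw=0x19007 flags P=1 W=1 U=1 S=0
  ✓ 0x1970D  — 2 lookups
#1 VA=0x2A006D8 (w,kernel):
  [0] read 0x14 idx=21: raw=0x1A007 flags P=1 W=1 U=1 S=0
  [1] read 0x1A idx=0: raw=0x1C007 flags P=1 W=1 U=1 S=0
  ✓ 0x1C6D8  — 2 lookups
#2 VA=0x2A006D8 (r,kernel):
  TLB hit vpn=0x2A00 → PA=0x1C6D8
#3 VA=0x2E19560 (r,user):
  [0] read 0x14 idx=23: raw=0x1E007 flags P=1 W=1 U=1 S=0
  [1] read 0x1E idx=25: raw=0x21007 flags P=1 W=1 U=1 S=0
  ✓ 0x21560  — 2 lookups
#4 VA=0x32153ED (w,user):
  [0] read 0x14 idx=25: raw=0x24007 flags P=1 W=1 U=1 S=0
  [1] read 0x24 idx=21: raw=0x79004 flags P=0 W=0 U=1 S=0
  ⇒ fault: PAGE_NOT_PRESENT  — 2 lookups

Access #0 PA: 0x1970D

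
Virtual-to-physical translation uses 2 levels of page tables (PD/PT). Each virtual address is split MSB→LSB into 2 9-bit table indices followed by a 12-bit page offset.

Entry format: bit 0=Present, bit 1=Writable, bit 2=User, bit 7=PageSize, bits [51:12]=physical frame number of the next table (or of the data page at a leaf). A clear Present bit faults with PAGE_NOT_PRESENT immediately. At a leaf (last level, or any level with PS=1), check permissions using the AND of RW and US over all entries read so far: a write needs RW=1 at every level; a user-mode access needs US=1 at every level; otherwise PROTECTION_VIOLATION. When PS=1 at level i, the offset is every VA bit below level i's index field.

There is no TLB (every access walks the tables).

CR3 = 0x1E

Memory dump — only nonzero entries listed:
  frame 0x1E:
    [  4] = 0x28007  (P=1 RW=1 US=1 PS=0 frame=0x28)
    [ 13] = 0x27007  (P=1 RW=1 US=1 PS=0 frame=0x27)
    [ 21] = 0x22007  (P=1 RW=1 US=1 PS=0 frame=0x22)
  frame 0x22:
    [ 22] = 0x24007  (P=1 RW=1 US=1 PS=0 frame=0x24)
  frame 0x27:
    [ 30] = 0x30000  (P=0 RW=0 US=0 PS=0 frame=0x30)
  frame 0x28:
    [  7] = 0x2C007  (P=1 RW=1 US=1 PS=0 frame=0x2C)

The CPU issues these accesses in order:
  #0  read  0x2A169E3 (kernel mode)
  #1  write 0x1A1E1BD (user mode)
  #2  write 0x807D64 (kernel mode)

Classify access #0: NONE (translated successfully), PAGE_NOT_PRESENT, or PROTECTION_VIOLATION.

Walk each access:
#0 VA=0x2A169E3 (r,kernel):
  L0: frame=0x1E idx=21 entry=0x22007 [P=1 RW=1 US=1 PS=0]
  L1: frame=0x22 idx=22 entry=0x24007 [P=1 RW=1 US=1 PS=0]
  ✓ 0x249E3  — 2 lookups
#1 VA=0x1A1E1BD (w,user):
  L0: frame=0x1E idx=13 entry=0x27007 [P=1 RW=1 US=1 PS=0]
  L1: frame=0x27 idx=30 entry=0x30000 [P=0 RW=0 US=0 PS=0]
  ⇒ fault: PAGE_NOT_PRESENT  — 2 lookups
#2 VA=0x807D64 (w,kernel):
  L0: frame=0x1E idx=4 entry=0x28007 [P=1 RW=1 US=1 PS=0]
  L1: frame=0x28 idx=7 entry=0x2C007 [P=1 RW=1 US=1 PS=0]
  ✓ 0x2CD64  — 2 lookups

Access #0 fault: NONE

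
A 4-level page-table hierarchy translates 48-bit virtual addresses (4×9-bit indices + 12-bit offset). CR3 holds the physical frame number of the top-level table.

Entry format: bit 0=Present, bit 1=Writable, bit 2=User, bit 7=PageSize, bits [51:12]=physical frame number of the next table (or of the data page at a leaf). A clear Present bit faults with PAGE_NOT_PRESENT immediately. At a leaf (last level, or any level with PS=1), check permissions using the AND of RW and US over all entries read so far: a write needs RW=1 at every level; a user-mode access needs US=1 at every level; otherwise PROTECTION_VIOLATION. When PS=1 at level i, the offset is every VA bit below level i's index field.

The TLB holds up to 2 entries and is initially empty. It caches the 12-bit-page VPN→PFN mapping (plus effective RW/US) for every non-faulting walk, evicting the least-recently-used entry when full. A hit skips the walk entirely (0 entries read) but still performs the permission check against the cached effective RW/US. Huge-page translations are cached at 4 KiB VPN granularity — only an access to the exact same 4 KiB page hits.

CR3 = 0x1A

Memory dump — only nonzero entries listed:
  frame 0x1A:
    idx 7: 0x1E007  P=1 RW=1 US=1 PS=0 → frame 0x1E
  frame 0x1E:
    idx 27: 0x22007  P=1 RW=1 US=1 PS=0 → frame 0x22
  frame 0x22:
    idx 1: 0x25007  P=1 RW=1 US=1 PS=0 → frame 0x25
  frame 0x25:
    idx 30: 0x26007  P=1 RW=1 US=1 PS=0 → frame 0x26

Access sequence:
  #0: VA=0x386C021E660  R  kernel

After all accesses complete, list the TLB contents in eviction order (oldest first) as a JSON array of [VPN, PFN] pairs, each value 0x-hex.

Walk each access:
#0 VA=0x386C021E660 (r,kernel):
  L0 @0x1A[7] → 0x1E007  P=1,RW=1,US=1,PS=0
  L1 @0x1E[27] → 0x22007  P=1,RW=1,US=1,PS=0
  L2 @0x22[1] → 0x25007  P=1,RW=1,US=1,PS=0
  L3 @0x25[30] → 0x26007  P=1,RW=1,US=1,PS=0
  ⇒ phys 0x26660  [4 reads]

TLB: [["0x386C021E", "0x26"]]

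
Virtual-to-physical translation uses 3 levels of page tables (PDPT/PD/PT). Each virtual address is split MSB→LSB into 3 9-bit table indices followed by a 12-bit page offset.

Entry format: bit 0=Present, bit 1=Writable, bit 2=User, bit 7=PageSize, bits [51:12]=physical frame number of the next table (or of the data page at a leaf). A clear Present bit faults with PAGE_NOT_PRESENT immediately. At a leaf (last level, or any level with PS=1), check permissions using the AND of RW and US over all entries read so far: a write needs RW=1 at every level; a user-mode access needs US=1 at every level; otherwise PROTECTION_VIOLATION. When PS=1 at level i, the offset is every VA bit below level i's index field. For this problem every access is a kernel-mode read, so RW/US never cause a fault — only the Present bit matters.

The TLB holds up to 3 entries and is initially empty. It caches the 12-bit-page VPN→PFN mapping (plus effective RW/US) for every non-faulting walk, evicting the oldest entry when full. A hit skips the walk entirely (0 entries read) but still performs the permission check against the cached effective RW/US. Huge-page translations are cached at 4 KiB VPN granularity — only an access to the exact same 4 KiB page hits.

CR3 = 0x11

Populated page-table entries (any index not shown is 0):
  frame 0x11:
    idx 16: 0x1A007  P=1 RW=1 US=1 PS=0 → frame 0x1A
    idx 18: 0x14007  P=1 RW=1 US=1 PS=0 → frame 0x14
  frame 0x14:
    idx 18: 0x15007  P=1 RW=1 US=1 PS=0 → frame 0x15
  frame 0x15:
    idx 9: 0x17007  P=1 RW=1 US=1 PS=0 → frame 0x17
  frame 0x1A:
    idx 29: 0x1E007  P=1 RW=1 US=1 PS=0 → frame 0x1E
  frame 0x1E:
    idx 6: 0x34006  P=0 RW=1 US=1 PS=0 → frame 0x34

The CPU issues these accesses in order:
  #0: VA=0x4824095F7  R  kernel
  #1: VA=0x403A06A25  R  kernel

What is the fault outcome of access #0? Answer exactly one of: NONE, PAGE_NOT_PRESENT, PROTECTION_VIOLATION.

Trace:
#0 VA=0x4824095F7 (r,kernel):
  L0 @0x11[18] → 0x14007  P=1,RW=1,US=1,PS=0
  L1 @0x14[18] → 0x15007  P=1,RW=1,US=1,PS=0
  L2 @0x15[9] → 0x17007  P=1,RW=1,US=1,PS=0
  ✓ 0x175F7  — 3 lookups
#1 VA=0x403A06A25 (r,kernel):
  L0 @0x11[16] → 0x1A007  P=1,RW=1,US=1,PS=0
  L1 @0x1A[29] → 0x1E007  P=1,RW=1,US=1,PS=0
  L2 @0x1E[6] → 0x34006  P=0,RW=1,US=1,PS=0
  ✗ PAGE_NOT_PRESENT  [3 reads]

Access #0 fault: NONE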